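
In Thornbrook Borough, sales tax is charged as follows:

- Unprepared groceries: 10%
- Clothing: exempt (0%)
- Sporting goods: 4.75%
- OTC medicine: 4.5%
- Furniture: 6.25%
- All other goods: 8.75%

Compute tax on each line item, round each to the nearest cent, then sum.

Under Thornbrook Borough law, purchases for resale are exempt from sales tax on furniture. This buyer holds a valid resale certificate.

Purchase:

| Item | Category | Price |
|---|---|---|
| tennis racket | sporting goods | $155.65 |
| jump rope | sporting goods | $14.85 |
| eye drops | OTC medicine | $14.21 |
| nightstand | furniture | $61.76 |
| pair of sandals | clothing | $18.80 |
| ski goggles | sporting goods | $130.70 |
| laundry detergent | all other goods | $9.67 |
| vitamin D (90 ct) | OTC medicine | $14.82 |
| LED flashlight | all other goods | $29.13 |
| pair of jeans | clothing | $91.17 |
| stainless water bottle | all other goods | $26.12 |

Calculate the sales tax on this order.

Tennis racket $155.65: sporting goods → 4.75% → $7.39
Jump rope $14.85: sporting goods → 4.75% → $0.71
Eye drops $14.21: OTC medicine → 4.5% → $0.64
Nightstand $61.76: furniture, buyer-exempt → 0% → $0.00
Pair of sandals $18.80: clothing → 0% → $0.00
Ski goggles $130.70: sporting goods → 4.75% → $6.21
Laundry detergent $9.67: all other goods → 8.75% → $0.85
Vitamin D (90 ct) $14.82: OTC medicine → 4.5% → $0.67
LED flashlight $29.13: all other goods → 8.75% → $2.55
Pair of jeans $91.17: clothing → 0% → $0.00
Stainless water bottle $26.12: all other goods → 8.75% → $2.29
Total tax = $7.39 + $0.71 + $0.64 + $6.21 + $0.85 + $0.67 + $2.55 + $2.29 = $21.31

$21.31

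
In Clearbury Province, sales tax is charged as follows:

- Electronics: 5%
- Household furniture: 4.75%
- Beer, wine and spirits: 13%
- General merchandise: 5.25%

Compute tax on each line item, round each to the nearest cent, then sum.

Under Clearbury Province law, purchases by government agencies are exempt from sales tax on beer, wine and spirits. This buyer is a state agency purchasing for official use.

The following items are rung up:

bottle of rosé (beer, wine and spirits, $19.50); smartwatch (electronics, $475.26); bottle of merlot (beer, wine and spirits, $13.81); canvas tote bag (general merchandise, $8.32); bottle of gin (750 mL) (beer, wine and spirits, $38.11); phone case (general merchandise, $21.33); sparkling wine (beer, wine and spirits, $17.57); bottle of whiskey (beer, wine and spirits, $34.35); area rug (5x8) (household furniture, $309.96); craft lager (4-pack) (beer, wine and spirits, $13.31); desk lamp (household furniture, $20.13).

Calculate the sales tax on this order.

Bottle of rosé $19.50: beer, wine and spirits, buyer-exempt → 0% → $0.00
Smartwatch $475.26: electronics → 5% → $23.76
Bottle of merlot $13.81: beer, wine and spirits, buyer-exempt → 0% → $0.00
Canvas tote bag $8.32: general merchandise → 5.25% → $0.44
Bottle of gin (750 mL) $38.11: beer, wine and spirits, buyer-exempt → 0% → $0.00
Phone case $21.33: general merchandise → 5.25% → $1.12
Sparkling wine $17.57: beer, wine and spirits, buyer-exempt → 0% → $0.00
Bottle of whiskey $34.35: beer, wine and spirits, buyer-exempt → 0% → $0.00
Area rug (5x8) $309.96: household furniture → 4.75% → $14.72
Craft lager (4-pack) $13.31: beer, wine and spirits, buyer-exempt → 0% → $0.00
Desk lamp $20.13: household furniture → 4.75% → $0.96
Total tax = $23.76 + $0.44 + $1.12 + $14.72 + $0.96 = $41.00

$41.00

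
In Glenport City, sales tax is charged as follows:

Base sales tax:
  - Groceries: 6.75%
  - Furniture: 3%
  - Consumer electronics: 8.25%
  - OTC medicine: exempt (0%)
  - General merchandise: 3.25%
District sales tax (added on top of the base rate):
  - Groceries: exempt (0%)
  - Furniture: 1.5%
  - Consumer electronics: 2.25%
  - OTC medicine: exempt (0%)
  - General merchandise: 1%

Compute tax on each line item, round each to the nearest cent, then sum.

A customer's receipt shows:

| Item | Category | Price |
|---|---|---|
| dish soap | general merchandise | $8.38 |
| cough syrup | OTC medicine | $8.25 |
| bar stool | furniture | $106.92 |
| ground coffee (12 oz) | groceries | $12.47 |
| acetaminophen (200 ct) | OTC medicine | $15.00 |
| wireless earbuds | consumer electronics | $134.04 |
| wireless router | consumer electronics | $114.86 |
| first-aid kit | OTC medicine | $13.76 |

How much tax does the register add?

$32.14

Dish soap $8.38: general merchandise → 3.25% + 1% district = 4.25% → $0.36
Cough syrup $8.25: OTC medicine → 0% + 0% district = 0% → $0.00
Bar stool $106.92: furniture → 3% + 1.5% district = 4.5% → $4.81
Ground coffee (12 oz) $12.47: groceries → 6.75% + 0% district = 6.75% → $0.84
Acetaminophen (200 ct) $15.00: OTC medicine → 0% + 0% district = 0% → $0.00
Wireless earbuds $134.04: consumer electronics → 8.25% + 2.25% district = 10.5% → $14.07
Wireless router $114.86: consumer electronics → 8.25% + 2.25% district = 10.5% → $12.06
First-aid kit $13.76: OTC medicine → 0% + 0% district = 0% → $0.00
Total tax = $0.36 + $4.81 + $0.84 + $14.07 + $12.06 = $32.14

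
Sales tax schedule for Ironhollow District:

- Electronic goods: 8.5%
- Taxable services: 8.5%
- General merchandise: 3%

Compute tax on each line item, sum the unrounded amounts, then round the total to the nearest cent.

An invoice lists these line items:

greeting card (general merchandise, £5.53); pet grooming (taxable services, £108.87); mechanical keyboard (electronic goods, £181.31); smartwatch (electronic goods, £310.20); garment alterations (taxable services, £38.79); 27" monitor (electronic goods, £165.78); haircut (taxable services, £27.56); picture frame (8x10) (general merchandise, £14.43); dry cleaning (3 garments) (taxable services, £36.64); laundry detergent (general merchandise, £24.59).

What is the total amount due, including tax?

£988.91

Greeting card £5.53: general merchandise → 3% → £0.1659
Pet grooming £108.87: taxable services → 8.5% → £9.25395
Mechanical keyboard £181.31: electronic goods → 8.5% → £15.41135
Smartwatch £310.20: electronic goods → 8.5% → £26.367
Garment alterations £38.79: taxable services → 8.5% → £3.29715
27" monitor £165.78: electronic goods → 8.5% → £14.0913
Haircut £27.56: taxable services → 8.5% → £2.3426
Picture frame (8x10) £14.43: general merchandise → 3% → £0.4329
Dry cleaning (3 garments) £36.64: taxable services → 8.5% → £3.1144
Laundry detergent £24.59: general merchandise → 3% → £0.7377
Subtotal = £913.70; unrounded tax = £75.21425 → £75.21; total due = £988.91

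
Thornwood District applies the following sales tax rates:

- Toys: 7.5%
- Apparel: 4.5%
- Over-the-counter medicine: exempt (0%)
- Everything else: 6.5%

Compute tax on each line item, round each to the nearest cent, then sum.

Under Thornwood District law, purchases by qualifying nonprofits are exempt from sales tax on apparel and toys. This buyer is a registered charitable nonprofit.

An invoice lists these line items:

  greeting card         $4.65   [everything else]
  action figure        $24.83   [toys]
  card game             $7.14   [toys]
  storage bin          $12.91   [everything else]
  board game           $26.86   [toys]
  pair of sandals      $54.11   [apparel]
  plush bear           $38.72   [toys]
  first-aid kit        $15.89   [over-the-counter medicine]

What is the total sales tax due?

Greeting card $4.65: everything else → 6.5% → $0.30
Action figure $24.83: toys, buyer-exempt → 0% → $0.00
Card game $7.14: toys, buyer-exempt → 0% → $0.00
Storage bin $12.91: everything else → 6.5% → $0.84
Board game $26.86: toys, buyer-exempt → 0% → $0.00
Pair of sandals $54.11: apparel, buyer-exempt → 0% → $0.00
Plush bear $38.72: toys, buyer-exempt → 0% → $0.00
First-aid kit $15.89: over-the-counter medicine → 0% → $0.00
Total tax = $0.30 + $0.84 = $1.14

$1.14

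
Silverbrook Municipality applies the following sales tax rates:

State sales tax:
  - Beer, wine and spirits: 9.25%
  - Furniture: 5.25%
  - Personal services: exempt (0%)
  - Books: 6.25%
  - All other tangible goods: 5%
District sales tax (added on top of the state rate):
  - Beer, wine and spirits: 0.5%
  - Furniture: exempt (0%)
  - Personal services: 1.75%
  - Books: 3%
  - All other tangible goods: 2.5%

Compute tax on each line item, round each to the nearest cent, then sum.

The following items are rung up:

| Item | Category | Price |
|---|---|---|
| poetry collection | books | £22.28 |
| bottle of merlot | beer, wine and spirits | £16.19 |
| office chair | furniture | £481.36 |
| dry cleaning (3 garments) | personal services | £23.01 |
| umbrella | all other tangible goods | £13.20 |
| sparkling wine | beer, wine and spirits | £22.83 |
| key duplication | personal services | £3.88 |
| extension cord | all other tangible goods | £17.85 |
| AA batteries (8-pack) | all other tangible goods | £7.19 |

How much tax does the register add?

£34.48

Poetry collection £22.28: books → 6.25% + 3% district = 9.25% → £2.06
Bottle of merlot £16.19: beer, wine and spirits → 9.25% + 0.5% district = 9.75% → £1.58
Office chair £481.36: furniture → 5.25% + 0% district = 5.25% → £25.27
Dry cleaning (3 garments) £23.01: personal services → 0% + 1.75% district = 1.75% → £0.40
Umbrella £13.20: all other tangible goods → 5% + 2.5% district = 7.5% → £0.99
Sparkling wine £22.83: beer, wine and spirits → 9.25% + 0.5% district = 9.75% → £2.23
Key duplication £3.88: personal services → 0% + 1.75% district = 1.75% → £0.07
Extension cord £17.85: all other tangible goods → 5% + 2.5% district = 7.5% → £1.34
AA batteries (8-pack) £7.19: all other tangible goods → 5% + 2.5% district = 7.5% → £0.54
Total tax = £2.06 + £1.58 + £25.27 + £0.40 + £0.99 + £2.23 + £0.07 + £1.34 + £0.54 = £34.48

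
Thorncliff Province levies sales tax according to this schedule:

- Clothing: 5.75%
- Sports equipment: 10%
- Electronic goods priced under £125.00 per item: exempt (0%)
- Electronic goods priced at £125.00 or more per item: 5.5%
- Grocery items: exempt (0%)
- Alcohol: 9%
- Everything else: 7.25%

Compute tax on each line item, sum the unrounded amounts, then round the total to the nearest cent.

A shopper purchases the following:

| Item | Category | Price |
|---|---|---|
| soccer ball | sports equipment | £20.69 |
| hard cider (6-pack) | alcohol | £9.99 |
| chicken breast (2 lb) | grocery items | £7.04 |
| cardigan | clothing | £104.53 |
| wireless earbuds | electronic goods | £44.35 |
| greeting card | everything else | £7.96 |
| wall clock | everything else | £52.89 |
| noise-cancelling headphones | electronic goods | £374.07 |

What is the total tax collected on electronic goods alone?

£20.57

Wireless earbuds £44.35: electronic goods, under £125.00 → 0% → £0.00
Noise-cancelling headphones £374.07: electronic goods, £125.00 or more → 5.5% → £20.57385
Tax on electronic goods: unrounded sum = £20.57385 → £20.57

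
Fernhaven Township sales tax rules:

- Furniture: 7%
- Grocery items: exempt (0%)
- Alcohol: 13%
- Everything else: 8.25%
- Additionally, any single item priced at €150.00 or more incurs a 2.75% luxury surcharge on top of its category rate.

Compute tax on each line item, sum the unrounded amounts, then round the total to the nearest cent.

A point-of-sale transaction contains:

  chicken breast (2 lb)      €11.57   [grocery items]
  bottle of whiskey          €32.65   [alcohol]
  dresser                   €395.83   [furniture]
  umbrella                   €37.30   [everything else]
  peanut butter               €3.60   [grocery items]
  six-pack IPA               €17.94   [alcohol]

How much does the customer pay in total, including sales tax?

€547.14

Chicken breast (2 lb) €11.57: grocery items → 0% → €0.00
Bottle of whiskey €32.65: alcohol → 13% → €4.2445
Dresser €395.83: furniture → 7% + 2.75% surcharge = 9.75% → €38.593425
Umbrella €37.30: everything else → 8.25% → €3.07725
Peanut butter €3.60: grocery items → 0% → €0.00
Six-pack IPA €17.94: alcohol → 13% → €2.3322
Subtotal = €498.89; unrounded tax = €48.247375 → €48.25; total due = €547.14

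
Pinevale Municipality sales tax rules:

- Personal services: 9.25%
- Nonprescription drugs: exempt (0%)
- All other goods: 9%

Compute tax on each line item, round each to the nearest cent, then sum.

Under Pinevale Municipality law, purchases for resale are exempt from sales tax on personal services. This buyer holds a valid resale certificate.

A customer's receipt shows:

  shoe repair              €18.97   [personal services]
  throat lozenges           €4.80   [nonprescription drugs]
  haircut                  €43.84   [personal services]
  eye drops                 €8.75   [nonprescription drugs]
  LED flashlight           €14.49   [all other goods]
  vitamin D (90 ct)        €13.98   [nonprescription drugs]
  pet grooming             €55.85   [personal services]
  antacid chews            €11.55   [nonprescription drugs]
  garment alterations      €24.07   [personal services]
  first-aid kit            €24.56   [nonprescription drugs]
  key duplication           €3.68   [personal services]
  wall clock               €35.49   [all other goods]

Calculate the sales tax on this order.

€4.49

Shoe repair €18.97: personal services, buyer-exempt → 0% → €0.00
Throat lozenges €4.80: nonprescription drugs → 0% → €0.00
Haircut €43.84: personal services, buyer-exempt → 0% → €0.00
Eye drops €8.75: nonprescription drugs → 0% → €0.00
LED flashlight €14.49: all other goods → 9% → €1.30
Vitamin D (90 ct) €13.98: nonprescription drugs → 0% → €0.00
Pet grooming €55.85: personal services, buyer-exempt → 0% → €0.00
Antacid chews €11.55: nonprescription drugs → 0% → €0.00
Garment alterations €24.07: personal services, buyer-exempt → 0% → €0.00
First-aid kit €24.56: nonprescription drugs → 0% → €0.00
Key duplication €3.68: personal services, buyer-exempt → 0% → €0.00
Wall clock €35.49: all other goods → 9% → €3.19
Total tax = €1.30 + €3.19 = €4.49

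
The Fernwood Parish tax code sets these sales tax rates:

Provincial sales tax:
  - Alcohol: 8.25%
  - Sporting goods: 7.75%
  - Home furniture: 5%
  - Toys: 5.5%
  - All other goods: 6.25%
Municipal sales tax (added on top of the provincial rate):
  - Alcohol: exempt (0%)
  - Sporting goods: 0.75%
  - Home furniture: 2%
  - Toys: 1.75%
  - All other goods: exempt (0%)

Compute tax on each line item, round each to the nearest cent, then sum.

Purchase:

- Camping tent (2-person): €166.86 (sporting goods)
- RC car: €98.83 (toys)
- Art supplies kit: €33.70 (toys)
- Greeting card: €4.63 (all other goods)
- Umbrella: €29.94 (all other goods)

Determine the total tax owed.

Camping tent (2-person) €166.86: sporting goods → 7.75% + 0.75% municipal = 8.5% → €14.18
RC car €98.83: toys → 5.5% + 1.75% municipal = 7.25% → €7.17
Art supplies kit €33.70: toys → 5.5% + 1.75% municipal = 7.25% → €2.44
Greeting card €4.63: all other goods → 6.25% + 0% municipal = 6.25% → €0.29
Umbrella €29.94: all other goods → 6.25% + 0% municipal = 6.25% → €1.87
Total tax = €14.18 + €7.17 + €2.44 + €0.29 + €1.87 = €25.95

€25.95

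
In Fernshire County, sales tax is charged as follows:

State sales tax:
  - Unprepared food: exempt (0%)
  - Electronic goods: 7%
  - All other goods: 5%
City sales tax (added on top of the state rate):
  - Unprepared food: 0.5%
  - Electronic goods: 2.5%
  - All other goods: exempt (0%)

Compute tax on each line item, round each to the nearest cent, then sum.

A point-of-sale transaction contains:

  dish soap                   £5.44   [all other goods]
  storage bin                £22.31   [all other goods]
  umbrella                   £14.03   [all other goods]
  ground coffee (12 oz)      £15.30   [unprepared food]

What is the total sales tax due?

Dish soap £5.44: all other goods → 5% + 0% city = 5% → £0.27
Storage bin £22.31: all other goods → 5% + 0% city = 5% → £1.12
Umbrella £14.03: all other goods → 5% + 0% city = 5% → £0.70
Ground coffee (12 oz) £15.30: unprepared food → 0% + 0.5% city = 0.5% → £0.08
Total tax = £0.27 + £1.12 + £0.70 + £0.08 = £2.17

£2.17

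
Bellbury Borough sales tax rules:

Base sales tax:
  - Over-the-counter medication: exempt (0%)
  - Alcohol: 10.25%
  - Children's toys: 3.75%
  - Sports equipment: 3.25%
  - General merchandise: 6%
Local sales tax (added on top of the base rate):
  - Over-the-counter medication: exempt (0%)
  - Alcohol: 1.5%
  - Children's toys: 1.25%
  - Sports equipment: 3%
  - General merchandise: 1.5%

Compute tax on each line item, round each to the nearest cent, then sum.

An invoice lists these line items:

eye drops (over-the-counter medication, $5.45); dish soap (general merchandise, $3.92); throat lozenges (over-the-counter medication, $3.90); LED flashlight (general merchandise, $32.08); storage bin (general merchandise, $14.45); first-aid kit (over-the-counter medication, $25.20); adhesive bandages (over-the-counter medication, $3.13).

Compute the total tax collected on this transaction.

Eye drops $5.45: over-the-counter medication → 0% + 0% local = 0% → $0.00
Dish soap $3.92: general merchandise → 6% + 1.5% local = 7.5% → $0.29
Throat lozenges $3.90: over-the-counter medication → 0% + 0% local = 0% → $0.00
LED flashlight $32.08: general merchandise → 6% + 1.5% local = 7.5% → $2.41
Storage bin $14.45: general merchandise → 6% + 1.5% local = 7.5% → $1.08
First-aid kit $25.20: over-the-counter medication → 0% + 0% local = 0% → $0.00
Adhesive bandages $3.13: over-the-counter medication → 0% + 0% local = 0% → $0.00
Total tax = $0.29 + $2.41 + $1.08 = $3.78

$3.78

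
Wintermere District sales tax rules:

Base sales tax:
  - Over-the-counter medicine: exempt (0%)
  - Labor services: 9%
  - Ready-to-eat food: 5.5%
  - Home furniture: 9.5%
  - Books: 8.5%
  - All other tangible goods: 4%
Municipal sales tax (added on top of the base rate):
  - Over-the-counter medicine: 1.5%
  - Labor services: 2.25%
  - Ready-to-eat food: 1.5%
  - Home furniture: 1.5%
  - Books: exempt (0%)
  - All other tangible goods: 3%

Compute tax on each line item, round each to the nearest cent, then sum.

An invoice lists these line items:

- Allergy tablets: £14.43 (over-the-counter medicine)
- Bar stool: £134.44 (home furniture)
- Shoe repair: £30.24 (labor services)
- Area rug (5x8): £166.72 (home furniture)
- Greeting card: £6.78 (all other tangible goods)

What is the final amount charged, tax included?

£389.83

Allergy tablets £14.43: over-the-counter medicine → 0% + 1.5% municipal = 1.5% → £0.22
Bar stool £134.44: home furniture → 9.5% + 1.5% municipal = 11% → £14.79
Shoe repair £30.24: labor services → 9% + 2.25% municipal = 11.25% → £3.40
Area rug (5x8) £166.72: home furniture → 9.5% + 1.5% municipal = 11% → £18.34
Greeting card £6.78: all other tangible goods → 4% + 3% municipal = 7% → £0.47
Subtotal = £352.61; tax = £37.22; total due = £389.83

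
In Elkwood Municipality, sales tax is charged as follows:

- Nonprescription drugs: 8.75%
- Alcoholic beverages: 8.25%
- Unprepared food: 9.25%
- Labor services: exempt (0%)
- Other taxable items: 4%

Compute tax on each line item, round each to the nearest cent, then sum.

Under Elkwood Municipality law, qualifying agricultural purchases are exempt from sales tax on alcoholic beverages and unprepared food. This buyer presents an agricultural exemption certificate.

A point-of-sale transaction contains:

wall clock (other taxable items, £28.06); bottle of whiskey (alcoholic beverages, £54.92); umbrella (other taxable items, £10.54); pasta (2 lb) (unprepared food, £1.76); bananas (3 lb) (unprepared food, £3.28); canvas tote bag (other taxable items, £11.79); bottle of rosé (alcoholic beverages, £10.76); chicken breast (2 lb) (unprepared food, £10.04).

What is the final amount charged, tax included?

Wall clock £28.06: other taxable items → 4% → £1.12
Bottle of whiskey £54.92: alcoholic beverages, buyer-exempt → 0% → £0.00
Umbrella £10.54: other taxable items → 4% → £0.42
Pasta (2 lb) £1.76: unprepared food, buyer-exempt → 0% → £0.00
Bananas (3 lb) £3.28: unprepared food, buyer-exempt → 0% → £0.00
Canvas tote bag £11.79: other taxable items → 4% → £0.47
Bottle of rosé £10.76: alcoholic beverages, buyer-exempt → 0% → £0.00
Chicken breast (2 lb) £10.04: unprepared food, buyer-exempt → 0% → £0.00
Subtotal = £131.15; tax = £2.01; total due = £133.16

£133.16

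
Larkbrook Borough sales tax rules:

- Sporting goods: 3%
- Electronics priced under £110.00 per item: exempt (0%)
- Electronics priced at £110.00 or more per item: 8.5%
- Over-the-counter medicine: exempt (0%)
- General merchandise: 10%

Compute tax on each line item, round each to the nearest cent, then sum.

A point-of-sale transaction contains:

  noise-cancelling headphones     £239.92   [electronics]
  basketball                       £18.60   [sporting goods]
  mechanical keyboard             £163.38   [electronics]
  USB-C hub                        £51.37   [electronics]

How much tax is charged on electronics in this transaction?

£34.28

Noise-cancelling headphones £239.92: electronics, £110.00 or more → 8.5% → £20.39
Mechanical keyboard £163.38: electronics, £110.00 or more → 8.5% → £13.89
USB-C hub £51.37: electronics, under £110.00 → 0% → £0.00
Tax on electronics = £20.39 + £13.89 + £0.00 = £34.28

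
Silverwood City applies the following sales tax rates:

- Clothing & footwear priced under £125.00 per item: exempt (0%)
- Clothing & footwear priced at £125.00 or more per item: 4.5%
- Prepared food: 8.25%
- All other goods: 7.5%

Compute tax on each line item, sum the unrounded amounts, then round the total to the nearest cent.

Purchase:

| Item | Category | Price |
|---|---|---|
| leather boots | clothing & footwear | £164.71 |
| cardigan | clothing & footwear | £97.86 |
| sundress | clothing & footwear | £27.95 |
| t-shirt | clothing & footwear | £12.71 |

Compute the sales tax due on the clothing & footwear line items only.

£7.41

Leather boots £164.71: clothing & footwear, £125.00 or more → 4.5% → £7.41195
Cardigan £97.86: clothing & footwear, under £125.00 → 0% → £0.00
Sundress £27.95: clothing & footwear, under £125.00 → 0% → £0.00
T-shirt £12.71: clothing & footwear, under £125.00 → 0% → £0.00
Tax on clothing & footwear: unrounded sum = £7.41195 → £7.41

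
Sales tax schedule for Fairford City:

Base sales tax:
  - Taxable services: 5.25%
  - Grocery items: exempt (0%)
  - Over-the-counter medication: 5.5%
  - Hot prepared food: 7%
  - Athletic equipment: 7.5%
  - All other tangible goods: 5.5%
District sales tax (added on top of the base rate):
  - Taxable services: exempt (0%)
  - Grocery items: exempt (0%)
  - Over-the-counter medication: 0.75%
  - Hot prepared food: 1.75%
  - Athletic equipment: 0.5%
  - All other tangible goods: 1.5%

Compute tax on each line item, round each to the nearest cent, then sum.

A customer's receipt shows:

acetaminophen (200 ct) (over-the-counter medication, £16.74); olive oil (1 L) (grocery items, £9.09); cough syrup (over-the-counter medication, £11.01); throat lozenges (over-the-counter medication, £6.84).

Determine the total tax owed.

£2.17

Acetaminophen (200 ct) £16.74: over-the-counter medication → 5.5% + 0.75% district = 6.25% → £1.05
Olive oil (1 L) £9.09: grocery items → 0% + 0% district = 0% → £0.00
Cough syrup £11.01: over-the-counter medication → 5.5% + 0.75% district = 6.25% → £0.69
Throat lozenges £6.84: over-the-counter medication → 5.5% + 0.75% district = 6.25% → £0.43
Total tax = £1.05 + £0.69 + £0.43 = £2.17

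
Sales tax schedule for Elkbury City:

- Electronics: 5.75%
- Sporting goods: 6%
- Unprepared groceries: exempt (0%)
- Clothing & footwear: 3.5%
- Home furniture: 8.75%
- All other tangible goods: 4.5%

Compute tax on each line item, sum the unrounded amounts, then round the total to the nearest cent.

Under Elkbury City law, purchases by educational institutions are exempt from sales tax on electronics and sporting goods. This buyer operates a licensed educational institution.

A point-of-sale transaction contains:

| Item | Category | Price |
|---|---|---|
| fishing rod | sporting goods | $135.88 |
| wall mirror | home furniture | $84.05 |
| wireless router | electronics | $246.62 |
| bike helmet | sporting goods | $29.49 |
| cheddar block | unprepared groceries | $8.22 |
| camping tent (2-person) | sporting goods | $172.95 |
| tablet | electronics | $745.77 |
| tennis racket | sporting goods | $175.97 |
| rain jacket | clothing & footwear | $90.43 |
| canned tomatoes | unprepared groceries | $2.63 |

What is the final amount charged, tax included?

Fishing rod $135.88: sporting goods, buyer-exempt → 0% → $0.00
Wall mirror $84.05: home furniture → 8.75% → $7.354375
Wireless router $246.62: electronics, buyer-exempt → 0% → $0.00
Bike helmet $29.49: sporting goods, buyer-exempt → 0% → $0.00
Cheddar block $8.22: unprepared groceries → 0% → $0.00
Camping tent (2-person) $172.95: sporting goods, buyer-exempt → 0% → $0.00
Tablet $745.77: electronics, buyer-exempt → 0% → $0.00
Tennis racket $175.97: sporting goods, buyer-exempt → 0% → $0.00
Rain jacket $90.43: clothing & footwear → 3.5% → $3.16505
Canned tomatoes $2.63: unprepared groceries → 0% → $0.00
Subtotal = $1692.01; unrounded tax = $10.519425 → $10.52; total due = $1702.53

$1702.53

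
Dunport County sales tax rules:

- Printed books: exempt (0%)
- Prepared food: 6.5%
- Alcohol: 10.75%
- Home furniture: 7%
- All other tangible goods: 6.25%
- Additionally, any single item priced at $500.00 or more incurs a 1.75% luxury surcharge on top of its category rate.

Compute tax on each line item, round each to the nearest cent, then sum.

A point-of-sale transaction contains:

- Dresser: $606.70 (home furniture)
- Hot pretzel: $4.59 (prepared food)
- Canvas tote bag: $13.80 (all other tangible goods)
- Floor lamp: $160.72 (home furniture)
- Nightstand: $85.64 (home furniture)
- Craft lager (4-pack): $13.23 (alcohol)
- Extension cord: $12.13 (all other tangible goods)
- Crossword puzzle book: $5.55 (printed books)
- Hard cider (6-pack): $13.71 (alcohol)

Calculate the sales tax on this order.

Dresser $606.70: home furniture → 7% + 1.75% surcharge = 8.75% → $53.09
Hot pretzel $4.59: prepared food → 6.5% → $0.30
Canvas tote bag $13.80: all other tangible goods → 6.25% → $0.86
Floor lamp $160.72: home furniture → 7% → $11.25
Nightstand $85.64: home furniture → 7% → $5.99
Craft lager (4-pack) $13.23: alcohol → 10.75% → $1.42
Extension cord $12.13: all other tangible goods → 6.25% → $0.76
Crossword puzzle book $5.55: printed books → 0% → $0.00
Hard cider (6-pack) $13.71: alcohol → 10.75% → $1.47
Total tax = $53.09 + $0.30 + $0.86 + $11.25 + $5.99 + $1.42 + $0.76 + $1.47 = $75.14

$75.14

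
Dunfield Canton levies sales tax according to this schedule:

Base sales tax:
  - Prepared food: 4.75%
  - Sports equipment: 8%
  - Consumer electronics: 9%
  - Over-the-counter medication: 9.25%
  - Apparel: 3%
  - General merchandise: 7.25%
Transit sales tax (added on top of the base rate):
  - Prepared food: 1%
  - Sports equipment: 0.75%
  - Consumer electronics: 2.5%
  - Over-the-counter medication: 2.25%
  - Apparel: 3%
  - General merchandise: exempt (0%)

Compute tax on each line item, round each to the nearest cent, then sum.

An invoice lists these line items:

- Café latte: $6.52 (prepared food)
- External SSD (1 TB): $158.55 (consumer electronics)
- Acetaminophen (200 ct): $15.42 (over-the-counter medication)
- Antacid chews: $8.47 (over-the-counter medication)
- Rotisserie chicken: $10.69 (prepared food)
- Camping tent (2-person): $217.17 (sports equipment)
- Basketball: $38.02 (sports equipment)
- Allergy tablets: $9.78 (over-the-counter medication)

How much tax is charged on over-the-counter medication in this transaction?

Acetaminophen (200 ct) $15.42: over-the-counter medication → 9.25% + 2.25% transit = 11.5% → $1.77
Antacid chews $8.47: over-the-counter medication → 9.25% + 2.25% transit = 11.5% → $0.97
Allergy tablets $9.78: over-the-counter medication → 9.25% + 2.25% transit = 11.5% → $1.12
Tax on over-the-counter medication = $1.77 + $0.97 + $1.12 = $3.86

$3.86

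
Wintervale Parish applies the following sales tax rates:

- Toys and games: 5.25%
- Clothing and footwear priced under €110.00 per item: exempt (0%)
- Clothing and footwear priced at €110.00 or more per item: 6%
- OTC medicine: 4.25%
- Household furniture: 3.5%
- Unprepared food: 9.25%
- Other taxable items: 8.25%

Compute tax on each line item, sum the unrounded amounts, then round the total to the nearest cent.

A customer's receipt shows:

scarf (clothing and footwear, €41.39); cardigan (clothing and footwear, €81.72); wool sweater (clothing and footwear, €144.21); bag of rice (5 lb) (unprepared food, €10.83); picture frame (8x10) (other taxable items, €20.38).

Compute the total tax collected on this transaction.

Scarf €41.39: clothing and footwear, under €110.00 → 0% → €0.00
Cardigan €81.72: clothing and footwear, under €110.00 → 0% → €0.00
Wool sweater €144.21: clothing and footwear, €110.00 or more → 6% → €8.6526
Bag of rice (5 lb) €10.83: unprepared food → 9.25% → €1.001775
Picture frame (8x10) €20.38: other taxable items → 8.25% → €1.68135
Unrounded tax sum = €11.335725 → €11.34

€11.34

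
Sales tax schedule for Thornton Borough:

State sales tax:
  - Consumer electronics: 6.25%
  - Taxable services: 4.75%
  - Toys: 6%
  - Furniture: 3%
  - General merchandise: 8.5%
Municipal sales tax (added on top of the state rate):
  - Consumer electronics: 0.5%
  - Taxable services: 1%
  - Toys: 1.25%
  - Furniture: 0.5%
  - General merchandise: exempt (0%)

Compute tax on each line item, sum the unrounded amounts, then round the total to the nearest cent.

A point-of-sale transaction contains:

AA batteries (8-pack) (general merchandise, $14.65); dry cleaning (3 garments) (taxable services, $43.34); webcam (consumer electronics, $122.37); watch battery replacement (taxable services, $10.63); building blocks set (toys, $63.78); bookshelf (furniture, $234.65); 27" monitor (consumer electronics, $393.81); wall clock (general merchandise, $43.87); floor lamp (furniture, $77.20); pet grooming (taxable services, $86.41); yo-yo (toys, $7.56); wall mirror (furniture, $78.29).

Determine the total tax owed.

AA batteries (8-pack) $14.65: general merchandise → 8.5% + 0% municipal = 8.5% → $1.24525
Dry cleaning (3 garments) $43.34: taxable services → 4.75% + 1% municipal = 5.75% → $2.49205
Webcam $122.37: consumer electronics → 6.25% + 0.5% municipal = 6.75% → $8.259975
Watch battery replacement $10.63: taxable services → 4.75% + 1% municipal = 5.75% → $0.611225
Building blocks set $63.78: toys → 6% + 1.25% municipal = 7.25% → $4.62405
Bookshelf $234.65: furniture → 3% + 0.5% municipal = 3.5% → $8.21275
27" monitor $393.81: consumer electronics → 6.25% + 0.5% municipal = 6.75% → $26.582175
Wall clock $43.87: general merchandise → 8.5% + 0% municipal = 8.5% → $3.72895
Floor lamp $77.20: furniture → 3% + 0.5% municipal = 3.5% → $2.702
Pet grooming $86.41: taxable services → 4.75% + 1% municipal = 5.75% → $4.968575
Yo-yo $7.56: toys → 6% + 1.25% municipal = 7.25% → $0.5481
Wall mirror $78.29: furniture → 3% + 0.5% municipal = 3.5% → $2.74015
Unrounded tax sum = $66.71525 → $66.72

$66.72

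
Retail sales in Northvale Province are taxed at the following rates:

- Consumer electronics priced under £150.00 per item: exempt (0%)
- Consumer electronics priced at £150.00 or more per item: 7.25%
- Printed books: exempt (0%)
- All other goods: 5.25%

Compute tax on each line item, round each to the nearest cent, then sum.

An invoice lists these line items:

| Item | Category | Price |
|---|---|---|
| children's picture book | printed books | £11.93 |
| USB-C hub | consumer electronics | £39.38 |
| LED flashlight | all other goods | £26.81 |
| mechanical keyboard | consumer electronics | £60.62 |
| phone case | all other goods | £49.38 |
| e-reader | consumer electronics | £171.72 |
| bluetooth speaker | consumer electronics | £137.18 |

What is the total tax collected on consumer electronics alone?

£12.45

USB-C hub £39.38: consumer electronics, under £150.00 → 0% → £0.00
Mechanical keyboard £60.62: consumer electronics, under £150.00 → 0% → £0.00
E-reader £171.72: consumer electronics, £150.00 or more → 7.25% → £12.45
Bluetooth speaker £137.18: consumer electronics, under £150.00 → 0% → £0.00
Tax on consumer electronics = £0.00 + £0.00 + £12.45 + £0.00 = £12.45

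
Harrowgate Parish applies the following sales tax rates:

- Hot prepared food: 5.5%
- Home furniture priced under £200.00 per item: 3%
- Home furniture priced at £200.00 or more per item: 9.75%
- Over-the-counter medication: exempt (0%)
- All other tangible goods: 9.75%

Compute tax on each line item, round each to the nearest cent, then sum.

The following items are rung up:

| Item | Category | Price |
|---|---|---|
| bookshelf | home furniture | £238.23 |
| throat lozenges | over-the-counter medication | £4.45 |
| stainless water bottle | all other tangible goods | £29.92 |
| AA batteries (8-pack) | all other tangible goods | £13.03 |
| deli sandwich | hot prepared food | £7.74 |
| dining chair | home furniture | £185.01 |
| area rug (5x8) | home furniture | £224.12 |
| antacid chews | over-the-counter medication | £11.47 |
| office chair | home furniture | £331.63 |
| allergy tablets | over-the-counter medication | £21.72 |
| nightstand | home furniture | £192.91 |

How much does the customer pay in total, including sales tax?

£1353.60

Bookshelf £238.23: home furniture, £200.00 or more → 9.75% → £23.23
Throat lozenges £4.45: over-the-counter medication → 0% → £0.00
Stainless water bottle £29.92: all other tangible goods → 9.75% → £2.92
AA batteries (8-pack) £13.03: all other tangible goods → 9.75% → £1.27
Deli sandwich £7.74: hot prepared food → 5.5% → £0.43
Dining chair £185.01: home furniture, under £200.00 → 3% → £5.55
Area rug (5x8) £224.12: home furniture, £200.00 or more → 9.75% → £21.85
Antacid chews £11.47: over-the-counter medication → 0% → £0.00
Office chair £331.63: home furniture, £200.00 or more → 9.75% → £32.33
Allergy tablets £21.72: over-the-counter medication → 0% → £0.00
Nightstand £192.91: home furniture, under £200.00 → 3% → £5.79
Subtotal = £1260.23; tax = £93.37; total due = £1353.60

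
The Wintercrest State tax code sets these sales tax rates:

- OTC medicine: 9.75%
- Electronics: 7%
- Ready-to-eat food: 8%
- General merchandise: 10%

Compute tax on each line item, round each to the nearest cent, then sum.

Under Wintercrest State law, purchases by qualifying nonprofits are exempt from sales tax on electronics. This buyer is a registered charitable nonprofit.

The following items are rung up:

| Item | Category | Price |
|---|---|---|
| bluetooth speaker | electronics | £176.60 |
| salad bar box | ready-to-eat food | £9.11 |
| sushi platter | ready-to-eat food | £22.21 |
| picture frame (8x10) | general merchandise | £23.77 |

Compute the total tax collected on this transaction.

Bluetooth speaker £176.60: electronics, buyer-exempt → 0% → £0.00
Salad bar box £9.11: ready-to-eat food → 8% → £0.73
Sushi platter £22.21: ready-to-eat food → 8% → £1.78
Picture frame (8x10) £23.77: general merchandise → 10% → £2.38
Total tax = £0.73 + £1.78 + £2.38 = £4.89

£4.89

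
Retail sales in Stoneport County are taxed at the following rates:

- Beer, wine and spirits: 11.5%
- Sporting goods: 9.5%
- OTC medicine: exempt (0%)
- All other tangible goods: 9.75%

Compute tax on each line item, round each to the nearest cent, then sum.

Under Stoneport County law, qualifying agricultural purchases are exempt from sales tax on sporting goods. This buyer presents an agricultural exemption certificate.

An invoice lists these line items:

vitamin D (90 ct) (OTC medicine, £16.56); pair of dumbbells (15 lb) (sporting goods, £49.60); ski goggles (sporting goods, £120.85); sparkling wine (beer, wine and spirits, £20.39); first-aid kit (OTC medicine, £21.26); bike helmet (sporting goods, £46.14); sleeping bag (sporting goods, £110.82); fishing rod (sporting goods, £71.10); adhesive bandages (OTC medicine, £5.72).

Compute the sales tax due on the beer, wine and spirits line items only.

£2.34

Sparkling wine £20.39: beer, wine and spirits → 11.5% → £2.34
Tax on beer, wine and spirits = £2.34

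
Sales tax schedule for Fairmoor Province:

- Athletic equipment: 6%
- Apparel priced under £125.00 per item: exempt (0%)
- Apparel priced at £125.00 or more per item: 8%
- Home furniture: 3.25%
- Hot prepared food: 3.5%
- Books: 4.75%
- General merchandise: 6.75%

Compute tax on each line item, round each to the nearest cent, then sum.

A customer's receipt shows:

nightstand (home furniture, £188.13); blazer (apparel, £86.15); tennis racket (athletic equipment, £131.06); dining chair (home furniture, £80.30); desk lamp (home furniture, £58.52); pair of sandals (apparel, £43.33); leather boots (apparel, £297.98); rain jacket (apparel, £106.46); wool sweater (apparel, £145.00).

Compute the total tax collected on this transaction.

£53.92

Nightstand £188.13: home furniture → 3.25% → £6.11
Blazer £86.15: apparel, under £125.00 → 0% → £0.00
Tennis racket £131.06: athletic equipment → 6% → £7.86
Dining chair £80.30: home furniture → 3.25% → £2.61
Desk lamp £58.52: home furniture → 3.25% → £1.90
Pair of sandals £43.33: apparel, under £125.00 → 0% → £0.00
Leather boots £297.98: apparel, £125.00 or more → 8% → £23.84
Rain jacket £106.46: apparel, under £125.00 → 0% → £0.00
Wool sweater £145.00: apparel, £125.00 or more → 8% → £11.60
Total tax = £6.11 + £7.86 + £2.61 + £1.90 + £23.84 + £11.60 = £53.92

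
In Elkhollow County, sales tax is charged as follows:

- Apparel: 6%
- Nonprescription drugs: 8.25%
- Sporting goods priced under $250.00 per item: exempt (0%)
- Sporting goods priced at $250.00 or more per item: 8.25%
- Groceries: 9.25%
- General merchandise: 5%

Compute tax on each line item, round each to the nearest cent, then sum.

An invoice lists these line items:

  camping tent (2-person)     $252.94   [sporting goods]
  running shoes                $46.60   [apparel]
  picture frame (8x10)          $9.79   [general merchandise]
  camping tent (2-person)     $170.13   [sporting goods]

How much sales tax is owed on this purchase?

$24.16

Camping tent (2-person) $252.94: sporting goods, $250.00 or more → 8.25% → $20.87
Running shoes $46.60: apparel → 6% → $2.80
Picture frame (8x10) $9.79: general merchandise → 5% → $0.49
Camping tent (2-person) $170.13: sporting goods, under $250.00 → 0% → $0.00
Total tax = $20.87 + $2.80 + $0.49 = $24.16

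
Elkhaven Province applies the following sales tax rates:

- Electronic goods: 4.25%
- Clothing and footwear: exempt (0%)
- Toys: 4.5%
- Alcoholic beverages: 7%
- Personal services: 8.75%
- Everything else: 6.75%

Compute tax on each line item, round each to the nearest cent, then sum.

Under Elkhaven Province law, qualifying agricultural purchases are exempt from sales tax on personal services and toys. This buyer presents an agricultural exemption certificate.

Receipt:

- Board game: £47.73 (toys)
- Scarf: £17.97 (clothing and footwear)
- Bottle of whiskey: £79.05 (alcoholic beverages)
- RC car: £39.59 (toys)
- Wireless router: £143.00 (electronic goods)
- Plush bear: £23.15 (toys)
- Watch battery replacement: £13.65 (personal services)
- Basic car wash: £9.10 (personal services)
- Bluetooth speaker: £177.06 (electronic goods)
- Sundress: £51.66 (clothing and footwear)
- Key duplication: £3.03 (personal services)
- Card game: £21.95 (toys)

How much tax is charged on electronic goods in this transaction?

Wireless router £143.00: electronic goods → 4.25% → £6.08
Bluetooth speaker £177.06: electronic goods → 4.25% → £7.53
Tax on electronic goods = £6.08 + £7.53 = £13.61

£13.61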